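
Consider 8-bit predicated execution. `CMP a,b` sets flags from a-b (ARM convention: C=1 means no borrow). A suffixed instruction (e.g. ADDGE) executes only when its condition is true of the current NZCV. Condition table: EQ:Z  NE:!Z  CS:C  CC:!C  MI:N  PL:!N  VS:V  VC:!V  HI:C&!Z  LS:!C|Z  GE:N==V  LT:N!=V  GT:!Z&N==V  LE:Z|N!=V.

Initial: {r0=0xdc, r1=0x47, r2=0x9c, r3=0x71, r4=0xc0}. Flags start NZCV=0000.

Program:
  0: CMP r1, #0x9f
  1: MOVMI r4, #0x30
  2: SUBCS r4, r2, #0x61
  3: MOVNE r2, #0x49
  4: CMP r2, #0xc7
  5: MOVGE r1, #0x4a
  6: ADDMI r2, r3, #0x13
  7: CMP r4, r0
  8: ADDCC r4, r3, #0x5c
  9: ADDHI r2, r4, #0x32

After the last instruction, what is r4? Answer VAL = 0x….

VAL = 0xcd

0: ✓ CMP  NZCV=1001
1: ✓ MOVMI  r4←0x30
2: · SUBCS
3: ✓ MOVNE  r2←0x49
4: ✓ CMP  NZCV=1001
5: ✓ MOVGE  r1←0x4a
6: ✓ ADDMI  r2←0x84
7: ✓ CMP  NZCV=0000
8: ✓ ADDCC  r4←0xcd
9: · ADDHI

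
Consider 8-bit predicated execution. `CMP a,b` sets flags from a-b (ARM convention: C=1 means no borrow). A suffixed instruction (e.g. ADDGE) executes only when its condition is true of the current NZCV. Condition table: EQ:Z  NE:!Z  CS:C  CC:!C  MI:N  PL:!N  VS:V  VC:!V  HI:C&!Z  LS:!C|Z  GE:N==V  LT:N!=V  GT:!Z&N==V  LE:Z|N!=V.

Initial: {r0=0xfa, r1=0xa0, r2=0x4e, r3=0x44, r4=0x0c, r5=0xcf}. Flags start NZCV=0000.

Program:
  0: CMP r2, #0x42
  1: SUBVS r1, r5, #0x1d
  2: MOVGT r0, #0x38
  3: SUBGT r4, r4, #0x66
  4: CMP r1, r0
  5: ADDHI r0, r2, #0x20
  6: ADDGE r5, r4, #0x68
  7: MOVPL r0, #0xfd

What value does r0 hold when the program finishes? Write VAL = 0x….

VAL = 0xfd

0: ✓ CMP  NZCV=0010
1: · SUBVS
2: ✓ MOVGT  r0←0x38
3: ✓ SUBGT  r4←0xa6
4: ✓ CMP  NZCV=0011
5: ✓ ADDHI  r0←0x6e
6: · ADDGE
7: ✓ MOVPL  r0←0xfd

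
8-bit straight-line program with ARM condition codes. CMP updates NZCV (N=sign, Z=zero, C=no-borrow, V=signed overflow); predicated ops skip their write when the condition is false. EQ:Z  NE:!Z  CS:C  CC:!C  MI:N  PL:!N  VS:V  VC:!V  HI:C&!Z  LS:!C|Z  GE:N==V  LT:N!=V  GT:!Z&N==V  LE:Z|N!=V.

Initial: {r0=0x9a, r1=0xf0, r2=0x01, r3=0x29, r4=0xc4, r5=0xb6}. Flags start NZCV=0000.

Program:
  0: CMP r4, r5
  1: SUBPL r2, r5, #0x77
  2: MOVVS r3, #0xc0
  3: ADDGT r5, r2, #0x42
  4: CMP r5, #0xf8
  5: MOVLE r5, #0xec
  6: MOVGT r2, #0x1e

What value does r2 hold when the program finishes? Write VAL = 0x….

0: ✓ CMP  NZCV=0010
1: ✓ SUBPL  r2←0x3f
2: · MOVVS
3: ✓ ADDGT  r5←0x81
4: ✓ CMP  NZCV=1000
5: ✓ MOVLE  r5←0xec
6: · MOVGT

VAL = 0x3f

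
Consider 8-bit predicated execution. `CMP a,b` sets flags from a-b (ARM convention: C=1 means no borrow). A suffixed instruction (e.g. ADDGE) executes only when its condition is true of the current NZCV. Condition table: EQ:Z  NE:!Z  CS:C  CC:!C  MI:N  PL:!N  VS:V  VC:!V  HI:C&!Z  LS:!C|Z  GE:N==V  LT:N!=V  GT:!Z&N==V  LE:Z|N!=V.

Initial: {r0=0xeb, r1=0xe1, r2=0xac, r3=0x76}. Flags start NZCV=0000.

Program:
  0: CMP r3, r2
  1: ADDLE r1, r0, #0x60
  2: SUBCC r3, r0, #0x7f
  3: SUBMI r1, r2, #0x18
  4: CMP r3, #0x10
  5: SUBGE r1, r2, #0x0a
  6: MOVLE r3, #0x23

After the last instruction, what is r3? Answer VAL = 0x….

VAL = 0x6c

0: ✓ CMP  NZCV=1001
1: · ADDLE
2: ✓ SUBCC  r3←0x6c
3: ✓ SUBMI  r1←0x94
4: ✓ CMP  NZCV=0010
5: ✓ SUBGE  r1←0xa2
6: · MOVLE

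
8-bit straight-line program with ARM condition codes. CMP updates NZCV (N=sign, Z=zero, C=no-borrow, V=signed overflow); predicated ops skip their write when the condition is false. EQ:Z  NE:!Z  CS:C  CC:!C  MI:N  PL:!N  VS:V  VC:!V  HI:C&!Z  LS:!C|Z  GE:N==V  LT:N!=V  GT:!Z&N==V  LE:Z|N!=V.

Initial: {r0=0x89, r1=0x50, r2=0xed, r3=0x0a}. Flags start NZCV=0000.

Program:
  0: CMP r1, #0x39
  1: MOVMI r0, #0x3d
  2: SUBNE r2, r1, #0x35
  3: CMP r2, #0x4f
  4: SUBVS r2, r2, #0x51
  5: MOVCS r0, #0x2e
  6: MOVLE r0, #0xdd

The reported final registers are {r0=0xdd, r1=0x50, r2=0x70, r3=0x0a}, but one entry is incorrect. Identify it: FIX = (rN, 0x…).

[0] flags=0010 → (cmp)
[1] flags=0010 MI?F → skip
[2] flags=0010 NE?T → r2=0x1b
[3] flags=1000 → (cmp)
[4] flags=1000 VS?F → skip
[5] flags=1000 CS?F → skip
[6] flags=1000 LE?T → r0=0xdd

FIX = (r2, 0x1b)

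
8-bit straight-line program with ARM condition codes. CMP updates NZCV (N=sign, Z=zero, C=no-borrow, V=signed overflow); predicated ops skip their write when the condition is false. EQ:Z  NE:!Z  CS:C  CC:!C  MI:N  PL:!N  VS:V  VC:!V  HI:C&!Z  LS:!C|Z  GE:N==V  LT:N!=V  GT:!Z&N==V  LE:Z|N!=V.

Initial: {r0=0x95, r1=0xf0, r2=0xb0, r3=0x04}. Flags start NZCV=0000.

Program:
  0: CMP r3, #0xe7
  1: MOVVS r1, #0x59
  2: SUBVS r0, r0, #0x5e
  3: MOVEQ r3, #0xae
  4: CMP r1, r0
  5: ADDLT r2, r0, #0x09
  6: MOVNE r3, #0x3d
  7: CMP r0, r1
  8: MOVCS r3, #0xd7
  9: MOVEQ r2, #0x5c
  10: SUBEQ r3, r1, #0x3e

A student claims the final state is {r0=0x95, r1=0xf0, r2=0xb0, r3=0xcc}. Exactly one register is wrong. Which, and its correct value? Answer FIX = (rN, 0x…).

0: ✓ CMP  NZCV=0000
1: · MOVVS
2: · SUBVS
3: · MOVEQ
4: ✓ CMP  NZCV=0010
5: · ADDLT
6: ✓ MOVNE  r3←0x3d
7: ✓ CMP  NZCV=1000
8: · MOVCS
9: · MOVEQ
10: · SUBEQ

FIX = (r3, 0x3d)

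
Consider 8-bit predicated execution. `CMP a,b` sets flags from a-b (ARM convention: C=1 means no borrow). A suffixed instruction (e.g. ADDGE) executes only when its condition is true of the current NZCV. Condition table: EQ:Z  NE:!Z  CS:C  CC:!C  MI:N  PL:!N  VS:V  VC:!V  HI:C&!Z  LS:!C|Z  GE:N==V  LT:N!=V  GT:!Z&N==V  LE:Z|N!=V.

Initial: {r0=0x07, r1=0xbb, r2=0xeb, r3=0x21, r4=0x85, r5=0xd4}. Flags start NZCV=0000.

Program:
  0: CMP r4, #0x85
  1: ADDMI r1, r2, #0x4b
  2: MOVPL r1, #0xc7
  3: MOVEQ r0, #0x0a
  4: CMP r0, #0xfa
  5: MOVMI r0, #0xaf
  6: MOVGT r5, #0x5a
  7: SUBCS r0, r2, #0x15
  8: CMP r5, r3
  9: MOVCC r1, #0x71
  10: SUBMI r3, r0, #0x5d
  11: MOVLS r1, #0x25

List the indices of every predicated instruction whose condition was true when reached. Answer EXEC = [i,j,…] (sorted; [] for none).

[0] flags=0110 → (cmp)
[1] flags=0110 MI?F → skip
[2] flags=0110 PL?T → r1=0xc7
[3] flags=0110 EQ?T → r0=0x0a
[4] flags=0000 → (cmp)
[5] flags=0000 MI?F → skip
[6] flags=0000 GT?T → r5=0x5a
[7] flags=0000 CS?F → skip
[8] flags=0010 → (cmp)
[9] flags=0010 CC?F → skip
[10] flags=0010 MI?F → skip
[11] flags=0010 LS?F → skip

EXEC = [2,3,6]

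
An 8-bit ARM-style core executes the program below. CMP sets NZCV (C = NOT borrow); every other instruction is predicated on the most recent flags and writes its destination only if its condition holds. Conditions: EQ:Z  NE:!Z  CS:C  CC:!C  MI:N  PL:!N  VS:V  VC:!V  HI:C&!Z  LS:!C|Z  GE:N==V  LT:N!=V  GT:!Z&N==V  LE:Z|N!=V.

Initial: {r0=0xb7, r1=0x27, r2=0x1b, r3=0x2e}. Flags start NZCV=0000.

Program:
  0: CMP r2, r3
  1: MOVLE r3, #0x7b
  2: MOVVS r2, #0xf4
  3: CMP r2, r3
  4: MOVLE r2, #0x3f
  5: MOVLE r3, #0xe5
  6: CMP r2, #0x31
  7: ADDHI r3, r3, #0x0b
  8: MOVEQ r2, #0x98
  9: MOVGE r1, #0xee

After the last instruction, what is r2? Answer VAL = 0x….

0: ✓ CMP  NZCV=1000
1: ✓ MOVLE  r3←0x7b
2: · MOVVS
3: ✓ CMP  NZCV=1000
4: ✓ MOVLE  r2←0x3f
5: ✓ MOVLE  r3←0xe5
6: ✓ CMP  NZCV=0010
7: ✓ ADDHI  r3←0xf0
8: · MOVEQ
9: ✓ MOVGE  r1←0xee

VAL = 0x3f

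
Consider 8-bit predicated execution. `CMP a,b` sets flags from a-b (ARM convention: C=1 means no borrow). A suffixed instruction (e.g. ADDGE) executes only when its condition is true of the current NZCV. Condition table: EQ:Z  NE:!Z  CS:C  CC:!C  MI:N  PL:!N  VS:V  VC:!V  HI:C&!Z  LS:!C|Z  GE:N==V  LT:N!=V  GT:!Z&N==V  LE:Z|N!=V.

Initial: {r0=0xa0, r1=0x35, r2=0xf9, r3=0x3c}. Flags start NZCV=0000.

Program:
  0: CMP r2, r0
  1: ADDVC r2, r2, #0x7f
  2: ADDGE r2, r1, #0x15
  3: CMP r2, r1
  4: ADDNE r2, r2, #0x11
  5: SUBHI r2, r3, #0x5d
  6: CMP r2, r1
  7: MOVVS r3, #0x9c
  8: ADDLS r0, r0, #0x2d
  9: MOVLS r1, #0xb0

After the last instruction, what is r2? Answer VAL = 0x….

VAL = 0xdf

0: ✓ CMP  NZCV=0010
1: ✓ ADDVC  r2←0x78
2: ✓ ADDGE  r2←0x4a
3: ✓ CMP  NZCV=0010
4: ✓ ADDNE  r2←0x5b
5: ✓ SUBHI  r2←0xdf
6: ✓ CMP  NZCV=1010
7: · MOVVS
8: · ADDLS
9: · MOVLS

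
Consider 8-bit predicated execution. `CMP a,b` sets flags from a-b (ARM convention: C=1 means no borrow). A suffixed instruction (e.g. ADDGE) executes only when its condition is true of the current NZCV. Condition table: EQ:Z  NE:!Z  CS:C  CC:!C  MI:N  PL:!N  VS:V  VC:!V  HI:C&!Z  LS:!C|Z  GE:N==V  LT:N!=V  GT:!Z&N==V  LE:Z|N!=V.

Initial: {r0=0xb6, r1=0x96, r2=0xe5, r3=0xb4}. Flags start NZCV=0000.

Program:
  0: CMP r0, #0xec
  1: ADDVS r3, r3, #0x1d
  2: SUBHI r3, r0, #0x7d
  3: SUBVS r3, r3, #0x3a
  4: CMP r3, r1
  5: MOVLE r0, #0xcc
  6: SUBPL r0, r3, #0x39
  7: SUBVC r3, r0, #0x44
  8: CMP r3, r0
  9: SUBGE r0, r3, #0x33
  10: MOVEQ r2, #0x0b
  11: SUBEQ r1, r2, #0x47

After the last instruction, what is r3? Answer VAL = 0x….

0: ✓ CMP  NZCV=1000
1: · ADDVS
2: · SUBHI
3: · SUBVS
4: ✓ CMP  NZCV=0010
5: · MOVLE
6: ✓ SUBPL  r0←0x7b
7: ✓ SUBVC  r3←0x37
8: ✓ CMP  NZCV=1000
9: · SUBGE
10: · MOVEQ
11: · SUBEQ

VAL = 0x37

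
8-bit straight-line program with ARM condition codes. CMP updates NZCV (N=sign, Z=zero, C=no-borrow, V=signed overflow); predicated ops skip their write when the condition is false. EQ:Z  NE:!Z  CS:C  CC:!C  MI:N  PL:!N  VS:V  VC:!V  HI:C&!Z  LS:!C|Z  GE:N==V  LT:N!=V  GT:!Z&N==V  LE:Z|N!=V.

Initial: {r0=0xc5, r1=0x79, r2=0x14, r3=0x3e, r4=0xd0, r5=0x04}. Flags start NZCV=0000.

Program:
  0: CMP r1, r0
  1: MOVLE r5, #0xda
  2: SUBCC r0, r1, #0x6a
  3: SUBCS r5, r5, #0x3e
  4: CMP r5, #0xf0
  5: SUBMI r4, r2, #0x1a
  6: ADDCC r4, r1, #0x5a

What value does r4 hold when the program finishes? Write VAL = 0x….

VAL = 0xd3

0: ✓ CMP  NZCV=1001
1: · MOVLE
2: ✓ SUBCC  r0←0x0f
3: · SUBCS
4: ✓ CMP  NZCV=0000
5: · SUBMI
6: ✓ ADDCC  r4←0xd3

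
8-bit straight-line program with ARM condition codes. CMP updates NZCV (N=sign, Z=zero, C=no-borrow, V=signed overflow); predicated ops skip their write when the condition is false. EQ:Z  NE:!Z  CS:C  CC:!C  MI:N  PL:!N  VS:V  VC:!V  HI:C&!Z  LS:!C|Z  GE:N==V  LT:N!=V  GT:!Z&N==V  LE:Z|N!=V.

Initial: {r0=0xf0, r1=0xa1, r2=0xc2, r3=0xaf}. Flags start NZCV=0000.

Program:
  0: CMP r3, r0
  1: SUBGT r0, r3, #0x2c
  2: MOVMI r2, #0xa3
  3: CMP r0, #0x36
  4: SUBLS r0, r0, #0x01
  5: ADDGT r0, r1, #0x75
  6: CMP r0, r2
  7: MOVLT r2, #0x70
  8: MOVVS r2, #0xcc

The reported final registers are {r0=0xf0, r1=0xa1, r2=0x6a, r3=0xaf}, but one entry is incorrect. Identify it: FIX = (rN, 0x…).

0: ✓ CMP  NZCV=1000
1: · SUBGT
2: ✓ MOVMI  r2←0xa3
3: ✓ CMP  NZCV=1010
4: · SUBLS
5: · ADDGT
6: ✓ CMP  NZCV=0010
7: · MOVLT
8: · MOVVS

FIX = (r2, 0xa3)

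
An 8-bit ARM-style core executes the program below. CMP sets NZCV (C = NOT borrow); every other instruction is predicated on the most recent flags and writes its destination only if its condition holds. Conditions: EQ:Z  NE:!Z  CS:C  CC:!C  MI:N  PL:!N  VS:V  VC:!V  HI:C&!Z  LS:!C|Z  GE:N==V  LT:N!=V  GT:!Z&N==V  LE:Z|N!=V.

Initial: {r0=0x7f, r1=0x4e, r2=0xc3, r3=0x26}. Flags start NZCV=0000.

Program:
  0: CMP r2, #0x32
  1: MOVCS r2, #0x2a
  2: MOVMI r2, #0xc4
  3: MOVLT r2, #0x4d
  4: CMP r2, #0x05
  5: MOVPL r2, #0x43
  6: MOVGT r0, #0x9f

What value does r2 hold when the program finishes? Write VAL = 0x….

VAL = 0x43

0: ✓ CMP  NZCV=1010
1: ✓ MOVCS  r2←0x2a
2: ✓ MOVMI  r2←0xc4
3: ✓ MOVLT  r2←0x4d
4: ✓ CMP  NZCV=0010
5: ✓ MOVPL  r2←0x43
6: ✓ MOVGT  r0←0x9f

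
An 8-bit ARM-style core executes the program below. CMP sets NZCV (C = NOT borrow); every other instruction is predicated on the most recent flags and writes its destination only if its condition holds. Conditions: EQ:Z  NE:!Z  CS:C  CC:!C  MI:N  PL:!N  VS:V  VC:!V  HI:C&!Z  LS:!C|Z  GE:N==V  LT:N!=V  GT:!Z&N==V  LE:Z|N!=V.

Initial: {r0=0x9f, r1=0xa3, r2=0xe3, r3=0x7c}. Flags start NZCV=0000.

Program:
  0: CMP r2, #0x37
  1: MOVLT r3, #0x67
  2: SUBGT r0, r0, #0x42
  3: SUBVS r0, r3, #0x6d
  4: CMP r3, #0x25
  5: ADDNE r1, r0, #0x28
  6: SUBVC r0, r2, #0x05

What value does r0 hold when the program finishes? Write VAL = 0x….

VAL = 0xde

0: ✓ CMP  NZCV=1010
1: ✓ MOVLT  r3←0x67
2: · SUBGT
3: · SUBVS
4: ✓ CMP  NZCV=0010
5: ✓ ADDNE  r1←0xc7
6: ✓ SUBVC  r0←0xde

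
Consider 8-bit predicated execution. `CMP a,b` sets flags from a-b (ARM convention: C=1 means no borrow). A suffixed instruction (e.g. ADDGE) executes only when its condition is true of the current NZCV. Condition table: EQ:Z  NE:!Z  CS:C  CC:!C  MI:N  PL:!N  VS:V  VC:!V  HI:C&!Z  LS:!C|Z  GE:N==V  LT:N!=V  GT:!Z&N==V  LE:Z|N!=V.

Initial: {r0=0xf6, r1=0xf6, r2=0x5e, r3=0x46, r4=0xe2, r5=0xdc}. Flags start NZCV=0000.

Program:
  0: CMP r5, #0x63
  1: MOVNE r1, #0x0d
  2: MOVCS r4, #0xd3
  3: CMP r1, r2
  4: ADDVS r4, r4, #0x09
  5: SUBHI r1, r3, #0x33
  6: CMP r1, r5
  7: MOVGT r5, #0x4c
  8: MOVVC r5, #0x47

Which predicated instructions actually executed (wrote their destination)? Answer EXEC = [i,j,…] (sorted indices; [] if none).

[0] flags=0011 → (cmp)
[1] flags=0011 NE?T → r1=0x0d
[2] flags=0011 CS?T → r4=0xd3
[3] flags=1000 → (cmp)
[4] flags=1000 VS?F → skip
[5] flags=1000 HI?F → skip
[6] flags=0000 → (cmp)
[7] flags=0000 GT?T → r5=0x4c
[8] flags=0000 VC?T → r5=0x47

EXEC = [1,2,7,8]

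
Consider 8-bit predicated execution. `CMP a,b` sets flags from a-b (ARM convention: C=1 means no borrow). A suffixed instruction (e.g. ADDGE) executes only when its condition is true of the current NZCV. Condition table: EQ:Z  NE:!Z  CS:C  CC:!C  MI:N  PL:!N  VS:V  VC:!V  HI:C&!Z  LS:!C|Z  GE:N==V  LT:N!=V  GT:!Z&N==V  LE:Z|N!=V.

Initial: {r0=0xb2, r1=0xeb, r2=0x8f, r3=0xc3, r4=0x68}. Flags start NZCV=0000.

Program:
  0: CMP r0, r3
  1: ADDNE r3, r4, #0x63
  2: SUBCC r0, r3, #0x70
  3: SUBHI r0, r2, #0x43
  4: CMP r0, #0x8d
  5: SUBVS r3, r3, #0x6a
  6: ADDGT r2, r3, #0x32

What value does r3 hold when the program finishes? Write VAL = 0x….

[0] flags=1000 → (cmp)
[1] flags=1000 NE?T → r3=0xcb
[2] flags=1000 CC?T → r0=0x5b
[3] flags=1000 HI?F → skip
[4] flags=1001 → (cmp)
[5] flags=1001 VS?T → r3=0x61
[6] flags=1001 GT?T → r2=0x93

VAL = 0x61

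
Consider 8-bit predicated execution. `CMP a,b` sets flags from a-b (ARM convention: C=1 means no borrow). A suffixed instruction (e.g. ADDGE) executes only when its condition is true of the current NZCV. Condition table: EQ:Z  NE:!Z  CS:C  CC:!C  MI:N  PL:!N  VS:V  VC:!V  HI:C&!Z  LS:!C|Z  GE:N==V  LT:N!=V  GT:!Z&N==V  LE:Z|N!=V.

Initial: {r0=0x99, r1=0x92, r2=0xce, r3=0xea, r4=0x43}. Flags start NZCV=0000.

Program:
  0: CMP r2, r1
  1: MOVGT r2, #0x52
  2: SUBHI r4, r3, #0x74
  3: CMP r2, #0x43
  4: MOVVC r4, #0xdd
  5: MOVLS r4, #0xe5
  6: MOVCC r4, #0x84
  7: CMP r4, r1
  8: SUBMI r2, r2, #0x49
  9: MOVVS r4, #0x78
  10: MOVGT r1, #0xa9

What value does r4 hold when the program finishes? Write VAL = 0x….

VAL = 0xdd

[0] flags=0010 → (cmp)
[1] flags=0010 GT?T → r2=0x52
[2] flags=0010 HI?T → r4=0x76
[3] flags=0010 → (cmp)
[4] flags=0010 VC?T → r4=0xdd
[5] flags=0010 LS?F → skip
[6] flags=0010 CC?F → skip
[7] flags=0010 → (cmp)
[8] flags=0010 MI?F → skip
[9] flags=0010 VS?F → skip
[10] flags=0010 GT?T → r1=0xa9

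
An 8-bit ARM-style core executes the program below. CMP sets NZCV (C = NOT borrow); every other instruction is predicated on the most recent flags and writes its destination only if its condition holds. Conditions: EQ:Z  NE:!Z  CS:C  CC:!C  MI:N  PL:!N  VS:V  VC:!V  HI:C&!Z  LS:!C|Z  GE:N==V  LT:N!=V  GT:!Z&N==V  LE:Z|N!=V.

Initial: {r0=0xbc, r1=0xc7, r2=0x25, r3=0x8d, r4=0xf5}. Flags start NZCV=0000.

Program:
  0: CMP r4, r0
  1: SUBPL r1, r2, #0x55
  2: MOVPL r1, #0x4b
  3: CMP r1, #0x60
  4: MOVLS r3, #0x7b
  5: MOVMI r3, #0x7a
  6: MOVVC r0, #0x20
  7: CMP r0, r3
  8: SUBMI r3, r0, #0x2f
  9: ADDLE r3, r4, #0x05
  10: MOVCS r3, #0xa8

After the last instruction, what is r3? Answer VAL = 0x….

0: ✓ CMP  NZCV=0010
1: ✓ SUBPL  r1←0xd0
2: ✓ MOVPL  r1←0x4b
3: ✓ CMP  NZCV=1000
4: ✓ MOVLS  r3←0x7b
5: ✓ MOVMI  r3←0x7a
6: ✓ MOVVC  r0←0x20
7: ✓ CMP  NZCV=1000
8: ✓ SUBMI  r3←0xf1
9: ✓ ADDLE  r3←0xfa
10: · MOVCS

VAL = 0xfa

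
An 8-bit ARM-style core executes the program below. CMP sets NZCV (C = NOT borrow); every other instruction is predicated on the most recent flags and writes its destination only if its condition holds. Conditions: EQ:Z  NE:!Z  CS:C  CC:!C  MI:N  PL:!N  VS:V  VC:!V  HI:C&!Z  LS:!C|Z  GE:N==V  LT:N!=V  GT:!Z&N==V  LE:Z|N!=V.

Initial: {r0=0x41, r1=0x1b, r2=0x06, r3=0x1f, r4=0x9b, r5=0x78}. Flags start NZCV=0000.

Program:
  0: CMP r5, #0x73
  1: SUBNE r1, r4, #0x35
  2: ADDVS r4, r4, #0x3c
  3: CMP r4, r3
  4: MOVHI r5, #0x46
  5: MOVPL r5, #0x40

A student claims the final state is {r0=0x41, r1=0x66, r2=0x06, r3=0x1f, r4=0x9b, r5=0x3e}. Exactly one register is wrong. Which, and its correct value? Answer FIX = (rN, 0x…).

[0] flags=0010 → (cmp)
[1] flags=0010 NE?T → r1=0x66
[2] flags=0010 VS?F → skip
[3] flags=0011 → (cmp)
[4] flags=0011 HI?T → r5=0x46
[5] flags=0011 PL?T → r5=0x40

FIX = (r5, 0x40)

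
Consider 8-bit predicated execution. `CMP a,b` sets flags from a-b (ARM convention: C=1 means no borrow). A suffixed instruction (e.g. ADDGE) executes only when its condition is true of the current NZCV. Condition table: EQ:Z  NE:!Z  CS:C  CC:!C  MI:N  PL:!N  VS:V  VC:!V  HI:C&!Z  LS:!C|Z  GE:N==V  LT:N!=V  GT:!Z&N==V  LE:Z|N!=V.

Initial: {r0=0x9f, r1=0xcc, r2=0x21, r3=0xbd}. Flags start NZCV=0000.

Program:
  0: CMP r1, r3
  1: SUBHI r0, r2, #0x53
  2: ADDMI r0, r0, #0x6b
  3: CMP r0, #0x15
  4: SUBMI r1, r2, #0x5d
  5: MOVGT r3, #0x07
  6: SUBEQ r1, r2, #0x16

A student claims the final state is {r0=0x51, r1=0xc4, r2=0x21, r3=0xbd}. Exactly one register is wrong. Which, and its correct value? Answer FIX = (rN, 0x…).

FIX = (r0, 0xce)

[0] flags=0010 → (cmp)
[1] flags=0010 HI?T → r0=0xce
[2] flags=0010 MI?F → skip
[3] flags=1010 → (cmp)
[4] flags=1010 MI?T → r1=0xc4
[5] flags=1010 GT?F → skip
[6] flags=1010 EQ?F → skip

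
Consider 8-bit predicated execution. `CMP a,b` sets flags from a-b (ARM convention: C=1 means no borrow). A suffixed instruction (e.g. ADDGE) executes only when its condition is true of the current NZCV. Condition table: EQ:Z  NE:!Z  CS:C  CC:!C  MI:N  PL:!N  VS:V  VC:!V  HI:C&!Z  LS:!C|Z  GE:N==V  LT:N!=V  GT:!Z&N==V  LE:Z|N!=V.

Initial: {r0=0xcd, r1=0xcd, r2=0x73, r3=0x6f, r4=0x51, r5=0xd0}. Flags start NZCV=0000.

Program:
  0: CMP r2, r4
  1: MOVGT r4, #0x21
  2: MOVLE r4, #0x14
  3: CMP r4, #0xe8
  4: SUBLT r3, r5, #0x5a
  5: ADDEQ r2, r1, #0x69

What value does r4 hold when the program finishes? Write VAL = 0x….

[0] flags=0010 → (cmp)
[1] flags=0010 GT?T → r4=0x21
[2] flags=0010 LE?F → skip
[3] flags=0000 → (cmp)
[4] flags=0000 LT?F → skip
[5] flags=0000 EQ?F → skip

VAL = 0x21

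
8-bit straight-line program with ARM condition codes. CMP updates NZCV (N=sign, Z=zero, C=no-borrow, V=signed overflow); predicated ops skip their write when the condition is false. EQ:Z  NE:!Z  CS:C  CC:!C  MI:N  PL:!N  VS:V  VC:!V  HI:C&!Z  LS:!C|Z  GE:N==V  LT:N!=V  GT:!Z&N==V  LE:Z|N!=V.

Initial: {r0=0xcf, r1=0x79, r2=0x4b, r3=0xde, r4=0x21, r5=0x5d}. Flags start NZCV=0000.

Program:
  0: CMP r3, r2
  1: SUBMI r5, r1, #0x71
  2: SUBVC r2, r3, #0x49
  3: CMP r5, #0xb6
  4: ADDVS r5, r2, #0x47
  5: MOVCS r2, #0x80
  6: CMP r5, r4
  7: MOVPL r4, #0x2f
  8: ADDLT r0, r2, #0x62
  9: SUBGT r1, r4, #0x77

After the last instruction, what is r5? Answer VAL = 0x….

[0] flags=1010 → (cmp)
[1] flags=1010 MI?T → r5=0x08
[2] flags=1010 VC?T → r2=0x95
[3] flags=0000 → (cmp)
[4] flags=0000 VS?F → skip
[5] flags=0000 CS?F → skip
[6] flags=1000 → (cmp)
[7] flags=1000 PL?F → skip
[8] flags=1000 LT?T → r0=0xf7
[9] flags=1000 GT?F → skip

VAL = 0x08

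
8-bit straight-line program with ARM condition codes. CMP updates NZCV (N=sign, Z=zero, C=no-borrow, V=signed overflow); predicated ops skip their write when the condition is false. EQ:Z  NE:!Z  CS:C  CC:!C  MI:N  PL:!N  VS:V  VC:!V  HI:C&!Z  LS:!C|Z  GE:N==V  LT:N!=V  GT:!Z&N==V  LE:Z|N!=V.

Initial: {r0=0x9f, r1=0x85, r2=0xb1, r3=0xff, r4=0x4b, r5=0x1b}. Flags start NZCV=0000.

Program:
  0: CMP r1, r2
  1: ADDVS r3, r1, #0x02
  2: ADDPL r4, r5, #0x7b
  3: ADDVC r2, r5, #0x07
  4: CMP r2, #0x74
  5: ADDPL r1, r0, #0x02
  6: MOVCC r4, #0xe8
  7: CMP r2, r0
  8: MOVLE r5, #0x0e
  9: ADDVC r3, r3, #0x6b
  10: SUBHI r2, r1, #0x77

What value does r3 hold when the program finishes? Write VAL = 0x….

[0] flags=1000 → (cmp)
[1] flags=1000 VS?F → skip
[2] flags=1000 PL?F → skip
[3] flags=1000 VC?T → r2=0x22
[4] flags=1000 → (cmp)
[5] flags=1000 PL?F → skip
[6] flags=1000 CC?T → r4=0xe8
[7] flags=1001 → (cmp)
[8] flags=1001 LE?F → skip
[9] flags=1001 VC?F → skip
[10] flags=1001 HI?F → skip

VAL = 0xff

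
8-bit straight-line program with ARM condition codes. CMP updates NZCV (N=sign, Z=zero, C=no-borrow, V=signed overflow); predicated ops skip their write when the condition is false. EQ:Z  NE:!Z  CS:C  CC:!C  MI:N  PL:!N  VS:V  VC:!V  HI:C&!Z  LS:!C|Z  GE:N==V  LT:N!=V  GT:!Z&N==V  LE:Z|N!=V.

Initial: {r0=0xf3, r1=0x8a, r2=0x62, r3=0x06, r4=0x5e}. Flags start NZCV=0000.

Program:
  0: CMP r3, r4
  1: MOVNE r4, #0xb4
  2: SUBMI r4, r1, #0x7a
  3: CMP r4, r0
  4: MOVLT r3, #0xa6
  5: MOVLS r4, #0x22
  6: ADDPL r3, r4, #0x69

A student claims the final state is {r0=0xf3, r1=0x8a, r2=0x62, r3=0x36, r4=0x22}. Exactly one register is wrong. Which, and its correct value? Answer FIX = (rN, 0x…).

FIX = (r3, 0x8b)

[0] flags=1000 → (cmp)
[1] flags=1000 NE?T → r4=0xb4
[2] flags=1000 MI?T → r4=0x10
[3] flags=0000 → (cmp)
[4] flags=0000 LT?F → skip
[5] flags=0000 LS?T → r4=0x22
[6] flags=0000 PL?T → r3=0x8b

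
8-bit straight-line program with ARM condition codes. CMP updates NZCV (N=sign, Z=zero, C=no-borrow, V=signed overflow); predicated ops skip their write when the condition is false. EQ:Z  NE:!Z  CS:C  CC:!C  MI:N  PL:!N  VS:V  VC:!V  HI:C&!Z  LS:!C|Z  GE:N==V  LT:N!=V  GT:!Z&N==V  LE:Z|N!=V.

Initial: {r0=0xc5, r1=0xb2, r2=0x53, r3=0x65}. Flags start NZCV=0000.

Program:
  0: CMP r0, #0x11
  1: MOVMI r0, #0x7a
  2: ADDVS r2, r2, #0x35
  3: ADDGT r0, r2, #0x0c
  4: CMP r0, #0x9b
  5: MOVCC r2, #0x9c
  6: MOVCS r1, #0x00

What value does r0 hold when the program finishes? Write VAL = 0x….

0: ✓ CMP  NZCV=1010
1: ✓ MOVMI  r0←0x7a
2: · ADDVS
3: · ADDGT
4: ✓ CMP  NZCV=1001
5: ✓ MOVCC  r2←0x9c
6: · MOVCS

VAL = 0x7a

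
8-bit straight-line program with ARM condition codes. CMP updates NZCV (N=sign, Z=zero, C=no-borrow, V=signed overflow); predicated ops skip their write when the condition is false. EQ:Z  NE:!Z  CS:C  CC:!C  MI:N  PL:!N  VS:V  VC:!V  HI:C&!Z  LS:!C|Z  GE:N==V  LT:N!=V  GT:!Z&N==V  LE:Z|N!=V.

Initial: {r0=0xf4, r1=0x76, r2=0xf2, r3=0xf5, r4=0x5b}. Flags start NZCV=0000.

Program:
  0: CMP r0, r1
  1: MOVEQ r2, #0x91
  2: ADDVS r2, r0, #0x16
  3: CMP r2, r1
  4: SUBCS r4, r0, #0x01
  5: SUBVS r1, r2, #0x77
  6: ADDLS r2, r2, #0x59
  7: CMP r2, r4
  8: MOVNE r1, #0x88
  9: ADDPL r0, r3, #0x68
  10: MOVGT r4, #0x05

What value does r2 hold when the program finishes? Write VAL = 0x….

[0] flags=0011 → (cmp)
[1] flags=0011 EQ?F → skip
[2] flags=0011 VS?T → r2=0x0a
[3] flags=1000 → (cmp)
[4] flags=1000 CS?F → skip
[5] flags=1000 VS?F → skip
[6] flags=1000 LS?T → r2=0x63
[7] flags=0010 → (cmp)
[8] flags=0010 NE?T → r1=0x88
[9] flags=0010 PL?T → r0=0x5d
[10] flags=0010 GT?T → r4=0x05

VAL = 0x63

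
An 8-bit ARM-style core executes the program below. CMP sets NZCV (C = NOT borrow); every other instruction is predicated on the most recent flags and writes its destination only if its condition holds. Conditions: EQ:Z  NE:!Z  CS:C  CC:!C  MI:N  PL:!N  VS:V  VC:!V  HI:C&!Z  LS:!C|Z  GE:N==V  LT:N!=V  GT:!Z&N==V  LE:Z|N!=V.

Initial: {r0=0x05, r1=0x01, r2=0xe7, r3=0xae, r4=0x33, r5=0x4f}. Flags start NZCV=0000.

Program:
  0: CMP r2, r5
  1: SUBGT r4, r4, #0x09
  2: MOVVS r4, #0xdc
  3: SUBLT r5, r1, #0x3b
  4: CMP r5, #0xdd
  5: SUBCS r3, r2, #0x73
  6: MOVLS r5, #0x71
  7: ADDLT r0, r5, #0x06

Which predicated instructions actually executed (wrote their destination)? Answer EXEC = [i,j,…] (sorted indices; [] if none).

0: ✓ CMP  NZCV=1010
1: · SUBGT
2: · MOVVS
3: ✓ SUBLT  r5←0xc6
4: ✓ CMP  NZCV=1000
5: · SUBCS
6: ✓ MOVLS  r5←0x71
7: ✓ ADDLT  r0←0x77

EXEC = [3,6,7]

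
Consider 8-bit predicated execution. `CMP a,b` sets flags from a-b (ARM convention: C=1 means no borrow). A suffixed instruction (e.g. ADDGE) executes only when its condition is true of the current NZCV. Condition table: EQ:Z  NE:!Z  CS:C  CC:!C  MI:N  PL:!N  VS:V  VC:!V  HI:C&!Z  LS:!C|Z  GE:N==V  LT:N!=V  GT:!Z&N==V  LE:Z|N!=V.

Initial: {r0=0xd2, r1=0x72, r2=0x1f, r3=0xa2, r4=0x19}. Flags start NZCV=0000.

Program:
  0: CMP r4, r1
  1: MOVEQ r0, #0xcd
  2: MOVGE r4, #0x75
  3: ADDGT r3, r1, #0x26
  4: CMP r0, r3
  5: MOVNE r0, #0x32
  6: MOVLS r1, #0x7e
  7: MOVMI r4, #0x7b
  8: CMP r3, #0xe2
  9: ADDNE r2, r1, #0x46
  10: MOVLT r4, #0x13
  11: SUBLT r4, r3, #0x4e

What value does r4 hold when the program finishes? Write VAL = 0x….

0: ✓ CMP  NZCV=1000
1: · MOVEQ
2: · MOVGE
3: · ADDGT
4: ✓ CMP  NZCV=0010
5: ✓ MOVNE  r0←0x32
6: · MOVLS
7: · MOVMI
8: ✓ CMP  NZCV=1000
9: ✓ ADDNE  r2←0xb8
10: ✓ MOVLT  r4←0x13
11: ✓ SUBLT  r4←0x54

VAL = 0x54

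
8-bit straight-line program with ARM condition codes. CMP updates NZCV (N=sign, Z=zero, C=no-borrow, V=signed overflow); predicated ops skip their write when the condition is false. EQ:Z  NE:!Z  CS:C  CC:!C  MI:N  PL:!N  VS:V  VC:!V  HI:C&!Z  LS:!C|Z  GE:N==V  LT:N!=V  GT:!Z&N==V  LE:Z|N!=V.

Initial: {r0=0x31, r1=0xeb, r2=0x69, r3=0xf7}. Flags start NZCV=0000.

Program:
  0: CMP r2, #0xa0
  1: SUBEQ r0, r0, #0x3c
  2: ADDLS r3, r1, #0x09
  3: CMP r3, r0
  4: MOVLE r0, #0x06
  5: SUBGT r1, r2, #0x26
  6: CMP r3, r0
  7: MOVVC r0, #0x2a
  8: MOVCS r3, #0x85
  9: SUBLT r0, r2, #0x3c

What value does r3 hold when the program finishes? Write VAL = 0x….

VAL = 0x85

[0] flags=1001 → (cmp)
[1] flags=1001 EQ?F → skip
[2] flags=1001 LS?T → r3=0xf4
[3] flags=1010 → (cmp)
[4] flags=1010 LE?T → r0=0x06
[5] flags=1010 GT?F → skip
[6] flags=1010 → (cmp)
[7] flags=1010 VC?T → r0=0x2a
[8] flags=1010 CS?T → r3=0x85
[9] flags=1010 LT?T → r0=0x2d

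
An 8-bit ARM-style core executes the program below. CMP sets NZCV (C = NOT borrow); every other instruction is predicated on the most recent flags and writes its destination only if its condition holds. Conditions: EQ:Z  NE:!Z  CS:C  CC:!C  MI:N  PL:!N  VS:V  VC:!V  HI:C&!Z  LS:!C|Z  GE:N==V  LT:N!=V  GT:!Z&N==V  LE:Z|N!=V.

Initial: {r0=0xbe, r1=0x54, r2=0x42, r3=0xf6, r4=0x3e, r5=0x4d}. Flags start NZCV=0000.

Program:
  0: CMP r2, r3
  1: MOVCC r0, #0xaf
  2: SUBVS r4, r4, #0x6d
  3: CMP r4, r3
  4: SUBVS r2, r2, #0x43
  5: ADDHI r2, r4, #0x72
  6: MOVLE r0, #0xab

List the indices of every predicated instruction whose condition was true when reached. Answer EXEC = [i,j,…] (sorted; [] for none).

EXEC = [1]

[0] flags=0000 → (cmp)
[1] flags=0000 CC?T → r0=0xaf
[2] flags=0000 VS?F → skip
[3] flags=0000 → (cmp)
[4] flags=0000 VS?F → skip
[5] flags=0000 HI?F → skip
[6] flags=0000 LE?F → skip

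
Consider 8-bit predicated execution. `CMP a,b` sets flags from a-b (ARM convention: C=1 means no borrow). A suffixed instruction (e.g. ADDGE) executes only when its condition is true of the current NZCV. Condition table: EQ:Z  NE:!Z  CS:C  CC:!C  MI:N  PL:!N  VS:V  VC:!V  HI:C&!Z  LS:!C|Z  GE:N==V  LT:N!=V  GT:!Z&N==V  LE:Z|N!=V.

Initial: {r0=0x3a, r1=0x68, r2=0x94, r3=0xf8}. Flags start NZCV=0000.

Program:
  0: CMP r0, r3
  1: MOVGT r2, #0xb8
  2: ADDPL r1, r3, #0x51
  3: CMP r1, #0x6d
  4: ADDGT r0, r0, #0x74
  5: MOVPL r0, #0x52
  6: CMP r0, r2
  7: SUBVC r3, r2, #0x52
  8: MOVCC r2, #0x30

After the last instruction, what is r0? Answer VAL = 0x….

VAL = 0x3a

[0] flags=0000 → (cmp)
[1] flags=0000 GT?T → r2=0xb8
[2] flags=0000 PL?T → r1=0x49
[3] flags=1000 → (cmp)
[4] flags=1000 GT?F → skip
[5] flags=1000 PL?F → skip
[6] flags=1001 → (cmp)
[7] flags=1001 VC?F → skip
[8] flags=1001 CC?T → r2=0x30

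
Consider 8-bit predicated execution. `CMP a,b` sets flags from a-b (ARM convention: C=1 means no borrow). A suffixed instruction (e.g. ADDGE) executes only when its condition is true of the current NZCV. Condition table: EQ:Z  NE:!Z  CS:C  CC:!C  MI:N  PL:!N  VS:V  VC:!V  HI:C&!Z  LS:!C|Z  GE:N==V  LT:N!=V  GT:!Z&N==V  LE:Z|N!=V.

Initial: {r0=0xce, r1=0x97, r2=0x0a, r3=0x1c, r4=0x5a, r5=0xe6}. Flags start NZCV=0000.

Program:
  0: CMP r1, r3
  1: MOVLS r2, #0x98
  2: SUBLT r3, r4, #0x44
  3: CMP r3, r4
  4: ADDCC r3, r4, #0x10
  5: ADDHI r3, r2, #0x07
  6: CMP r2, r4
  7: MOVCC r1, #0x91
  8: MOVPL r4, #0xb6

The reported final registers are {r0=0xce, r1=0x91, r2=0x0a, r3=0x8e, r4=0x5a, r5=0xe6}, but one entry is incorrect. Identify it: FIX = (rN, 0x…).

FIX = (r3, 0x6a)

[0] flags=0011 → (cmp)
[1] flags=0011 LS?F → skip
[2] flags=0011 LT?T → r3=0x16
[3] flags=1000 → (cmp)
[4] flags=1000 CC?T → r3=0x6a
[5] flags=1000 HI?F → skip
[6] flags=1000 → (cmp)
[7] flags=1000 CC?T → r1=0x91
[8] flags=1000 PL?F → skip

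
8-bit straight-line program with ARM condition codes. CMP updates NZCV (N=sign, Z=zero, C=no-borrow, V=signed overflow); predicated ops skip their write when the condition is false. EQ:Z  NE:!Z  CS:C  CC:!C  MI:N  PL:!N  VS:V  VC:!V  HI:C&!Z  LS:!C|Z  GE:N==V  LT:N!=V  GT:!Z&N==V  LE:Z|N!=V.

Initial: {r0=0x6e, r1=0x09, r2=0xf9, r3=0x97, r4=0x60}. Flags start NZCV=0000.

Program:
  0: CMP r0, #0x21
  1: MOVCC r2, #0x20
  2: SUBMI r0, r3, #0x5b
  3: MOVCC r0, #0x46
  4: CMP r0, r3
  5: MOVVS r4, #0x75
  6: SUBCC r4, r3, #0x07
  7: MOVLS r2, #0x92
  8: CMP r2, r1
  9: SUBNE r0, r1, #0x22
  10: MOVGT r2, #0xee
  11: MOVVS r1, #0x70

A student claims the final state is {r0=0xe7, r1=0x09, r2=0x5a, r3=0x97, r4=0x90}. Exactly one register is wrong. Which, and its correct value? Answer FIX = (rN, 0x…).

FIX = (r2, 0x92)

[0] flags=0010 → (cmp)
[1] flags=0010 CC?F → skip
[2] flags=0010 MI?F → skip
[3] flags=0010 CC?F → skip
[4] flags=1001 → (cmp)
[5] flags=1001 VS?T → r4=0x75
[6] flags=1001 CC?T → r4=0x90
[7] flags=1001 LS?T → r2=0x92
[8] flags=1010 → (cmp)
[9] flags=1010 NE?T → r0=0xe7
[10] flags=1010 GT?F → skip
[11] flags=1010 VS?F → skip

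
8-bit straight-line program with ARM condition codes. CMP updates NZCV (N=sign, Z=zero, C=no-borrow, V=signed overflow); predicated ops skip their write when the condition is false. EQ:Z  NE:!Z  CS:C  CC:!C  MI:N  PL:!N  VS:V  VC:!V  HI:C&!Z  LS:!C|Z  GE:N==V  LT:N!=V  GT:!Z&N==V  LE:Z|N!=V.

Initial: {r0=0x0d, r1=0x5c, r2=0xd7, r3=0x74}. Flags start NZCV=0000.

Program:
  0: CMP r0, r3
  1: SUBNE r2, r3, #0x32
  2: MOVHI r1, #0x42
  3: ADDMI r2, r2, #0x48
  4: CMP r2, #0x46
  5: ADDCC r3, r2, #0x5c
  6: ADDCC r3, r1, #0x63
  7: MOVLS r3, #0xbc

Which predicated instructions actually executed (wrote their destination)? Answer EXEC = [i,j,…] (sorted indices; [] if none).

EXEC = [1,3]

[0] flags=1000 → (cmp)
[1] flags=1000 NE?T → r2=0x42
[2] flags=1000 HI?F → skip
[3] flags=1000 MI?T → r2=0x8a
[4] flags=0011 → (cmp)
[5] flags=0011 CC?F → skip
[6] flags=0011 CC?F → skip
[7] flags=0011 LS?F → skip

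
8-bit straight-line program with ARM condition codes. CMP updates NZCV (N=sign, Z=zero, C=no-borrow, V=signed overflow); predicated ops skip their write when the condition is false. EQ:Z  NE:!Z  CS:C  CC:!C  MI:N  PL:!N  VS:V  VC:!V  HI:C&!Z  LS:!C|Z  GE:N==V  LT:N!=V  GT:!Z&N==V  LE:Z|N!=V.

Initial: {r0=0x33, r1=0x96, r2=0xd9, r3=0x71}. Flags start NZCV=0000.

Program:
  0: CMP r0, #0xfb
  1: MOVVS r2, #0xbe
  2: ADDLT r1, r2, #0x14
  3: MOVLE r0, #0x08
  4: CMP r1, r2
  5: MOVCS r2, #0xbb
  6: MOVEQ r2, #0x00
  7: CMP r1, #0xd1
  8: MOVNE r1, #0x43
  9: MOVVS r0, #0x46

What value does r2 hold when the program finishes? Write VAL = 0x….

VAL = 0xd9

0: ✓ CMP  NZCV=0000
1: · MOVVS
2: · ADDLT
3: · MOVLE
4: ✓ CMP  NZCV=1000
5: · MOVCS
6: · MOVEQ
7: ✓ CMP  NZCV=1000
8: ✓ MOVNE  r1←0x43
9: · MOVVS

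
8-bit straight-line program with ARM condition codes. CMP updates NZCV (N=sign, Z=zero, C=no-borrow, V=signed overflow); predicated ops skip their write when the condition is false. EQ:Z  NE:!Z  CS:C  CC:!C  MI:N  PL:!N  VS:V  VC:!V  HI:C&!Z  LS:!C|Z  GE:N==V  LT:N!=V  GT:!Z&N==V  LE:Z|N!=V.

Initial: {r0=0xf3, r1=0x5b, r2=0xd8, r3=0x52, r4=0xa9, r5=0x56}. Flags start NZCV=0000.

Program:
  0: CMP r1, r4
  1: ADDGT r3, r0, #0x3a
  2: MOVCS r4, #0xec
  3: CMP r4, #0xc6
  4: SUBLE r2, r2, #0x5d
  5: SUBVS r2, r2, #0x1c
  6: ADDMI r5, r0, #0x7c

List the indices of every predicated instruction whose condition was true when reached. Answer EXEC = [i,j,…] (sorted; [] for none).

EXEC = [1,4,6]

[0] flags=1001 → (cmp)
[1] flags=1001 GT?T → r3=0x2d
[2] flags=1001 CS?F → skip
[3] flags=1000 → (cmp)
[4] flags=1000 LE?T → r2=0x7b
[5] flags=1000 VS?F → skip
[6] flags=1000 MI?T → r5=0x6f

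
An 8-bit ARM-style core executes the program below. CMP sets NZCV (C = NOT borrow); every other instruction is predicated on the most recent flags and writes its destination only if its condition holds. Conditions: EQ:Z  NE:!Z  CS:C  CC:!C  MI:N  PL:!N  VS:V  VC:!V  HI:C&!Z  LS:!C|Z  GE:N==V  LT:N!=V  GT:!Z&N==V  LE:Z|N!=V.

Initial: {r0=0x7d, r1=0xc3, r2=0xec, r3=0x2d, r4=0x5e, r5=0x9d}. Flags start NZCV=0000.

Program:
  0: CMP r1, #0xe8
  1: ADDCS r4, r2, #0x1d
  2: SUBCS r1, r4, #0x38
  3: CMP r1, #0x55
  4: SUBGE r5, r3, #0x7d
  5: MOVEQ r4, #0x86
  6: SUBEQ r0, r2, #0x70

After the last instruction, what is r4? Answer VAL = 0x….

0: ✓ CMP  NZCV=1000
1: · ADDCS
2: · SUBCS
3: ✓ CMP  NZCV=0011
4: · SUBGE
5: · MOVEQ
6: · SUBEQ

VAL = 0x5e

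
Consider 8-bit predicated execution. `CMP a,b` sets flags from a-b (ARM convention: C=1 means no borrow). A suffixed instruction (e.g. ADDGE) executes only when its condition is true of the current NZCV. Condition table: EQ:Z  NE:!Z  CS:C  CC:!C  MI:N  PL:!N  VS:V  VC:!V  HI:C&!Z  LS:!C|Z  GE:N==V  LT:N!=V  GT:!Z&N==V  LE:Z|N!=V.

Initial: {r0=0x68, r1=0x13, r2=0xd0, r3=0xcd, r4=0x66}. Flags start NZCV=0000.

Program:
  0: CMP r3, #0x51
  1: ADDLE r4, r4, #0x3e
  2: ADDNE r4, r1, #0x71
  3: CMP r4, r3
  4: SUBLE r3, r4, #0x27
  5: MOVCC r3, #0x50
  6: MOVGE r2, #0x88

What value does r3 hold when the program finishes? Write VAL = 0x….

0: ✓ CMP  NZCV=0011
1: ✓ ADDLE  r4←0xa4
2: ✓ ADDNE  r4←0x84
3: ✓ CMP  NZCV=1000
4: ✓ SUBLE  r3←0x5d
5: ✓ MOVCC  r3←0x50
6: · MOVGE

VAL = 0x50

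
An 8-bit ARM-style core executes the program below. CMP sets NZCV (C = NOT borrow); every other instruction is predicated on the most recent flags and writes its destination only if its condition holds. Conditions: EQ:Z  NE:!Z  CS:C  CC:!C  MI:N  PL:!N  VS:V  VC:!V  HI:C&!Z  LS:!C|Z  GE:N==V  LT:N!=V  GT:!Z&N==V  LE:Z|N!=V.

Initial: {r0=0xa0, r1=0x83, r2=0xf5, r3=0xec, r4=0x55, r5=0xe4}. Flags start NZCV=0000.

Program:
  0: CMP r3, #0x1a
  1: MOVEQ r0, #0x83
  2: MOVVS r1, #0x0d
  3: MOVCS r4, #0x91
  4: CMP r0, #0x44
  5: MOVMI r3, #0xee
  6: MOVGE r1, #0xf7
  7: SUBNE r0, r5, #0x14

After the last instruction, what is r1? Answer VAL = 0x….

VAL = 0x83

[0] flags=1010 → (cmp)
[1] flags=1010 EQ?F → skip
[2] flags=1010 VS?F → skip
[3] flags=1010 CS?T → r4=0x91
[4] flags=0011 → (cmp)
[5] flags=0011 MI?F → skip
[6] flags=0011 GE?F → skip
[7] flags=0011 NE?T → r0=0xd0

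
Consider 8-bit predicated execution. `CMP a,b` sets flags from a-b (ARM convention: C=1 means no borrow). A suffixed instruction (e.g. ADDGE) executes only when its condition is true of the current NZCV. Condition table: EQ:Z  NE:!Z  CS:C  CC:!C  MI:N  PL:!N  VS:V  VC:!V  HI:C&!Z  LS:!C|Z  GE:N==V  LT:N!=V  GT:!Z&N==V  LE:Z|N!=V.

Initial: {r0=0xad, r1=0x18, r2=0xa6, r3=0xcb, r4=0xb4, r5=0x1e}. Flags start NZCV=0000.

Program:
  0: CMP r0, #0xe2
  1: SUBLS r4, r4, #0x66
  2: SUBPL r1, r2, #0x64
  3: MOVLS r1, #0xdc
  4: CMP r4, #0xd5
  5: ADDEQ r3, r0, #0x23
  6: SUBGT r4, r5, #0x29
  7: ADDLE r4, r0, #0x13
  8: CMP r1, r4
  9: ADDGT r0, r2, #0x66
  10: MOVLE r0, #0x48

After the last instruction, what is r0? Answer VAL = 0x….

VAL = 0x48

[0] flags=1000 → (cmp)
[1] flags=1000 LS?T → r4=0x4e
[2] flags=1000 PL?F → skip
[3] flags=1000 LS?T → r1=0xdc
[4] flags=0000 → (cmp)
[5] flags=0000 EQ?F → skip
[6] flags=0000 GT?T → r4=0xf5
[7] flags=0000 LE?F → skip
[8] flags=1000 → (cmp)
[9] flags=1000 GT?F → skip
[10] flags=1000 LE?T → r0=0x48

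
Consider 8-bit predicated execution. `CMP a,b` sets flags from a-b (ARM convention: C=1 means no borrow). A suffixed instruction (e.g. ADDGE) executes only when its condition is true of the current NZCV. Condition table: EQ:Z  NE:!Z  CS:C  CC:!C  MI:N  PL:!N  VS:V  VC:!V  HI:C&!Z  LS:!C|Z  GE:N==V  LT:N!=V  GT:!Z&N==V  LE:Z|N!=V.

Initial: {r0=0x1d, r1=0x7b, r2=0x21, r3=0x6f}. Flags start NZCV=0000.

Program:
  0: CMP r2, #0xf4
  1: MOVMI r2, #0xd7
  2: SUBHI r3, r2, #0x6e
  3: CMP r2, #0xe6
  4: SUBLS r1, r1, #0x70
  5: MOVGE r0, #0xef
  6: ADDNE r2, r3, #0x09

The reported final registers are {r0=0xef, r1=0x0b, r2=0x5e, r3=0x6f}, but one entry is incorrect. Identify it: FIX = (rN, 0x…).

0: ✓ CMP  NZCV=0000
1: · MOVMI
2: · SUBHI
3: ✓ CMP  NZCV=0000
4: ✓ SUBLS  r1←0x0b
5: ✓ MOVGE  r0←0xef
6: ✓ ADDNE  r2←0x78

FIX = (r2, 0x78)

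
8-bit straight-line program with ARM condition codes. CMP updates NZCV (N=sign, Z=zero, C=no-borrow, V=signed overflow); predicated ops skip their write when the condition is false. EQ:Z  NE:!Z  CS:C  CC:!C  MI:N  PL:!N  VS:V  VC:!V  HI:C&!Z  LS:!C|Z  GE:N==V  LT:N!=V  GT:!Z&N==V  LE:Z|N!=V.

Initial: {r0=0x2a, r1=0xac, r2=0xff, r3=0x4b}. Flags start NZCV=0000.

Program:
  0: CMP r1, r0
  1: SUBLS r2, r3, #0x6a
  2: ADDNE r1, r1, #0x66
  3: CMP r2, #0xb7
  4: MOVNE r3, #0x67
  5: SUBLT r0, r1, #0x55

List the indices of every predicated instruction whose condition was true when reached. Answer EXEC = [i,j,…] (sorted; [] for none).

0: ✓ CMP  NZCV=1010
1: · SUBLS
2: ✓ ADDNE  r1←0x12
3: ✓ CMP  NZCV=0010
4: ✓ MOVNE  r3←0x67
5: · SUBLT

EXEC = [2,4]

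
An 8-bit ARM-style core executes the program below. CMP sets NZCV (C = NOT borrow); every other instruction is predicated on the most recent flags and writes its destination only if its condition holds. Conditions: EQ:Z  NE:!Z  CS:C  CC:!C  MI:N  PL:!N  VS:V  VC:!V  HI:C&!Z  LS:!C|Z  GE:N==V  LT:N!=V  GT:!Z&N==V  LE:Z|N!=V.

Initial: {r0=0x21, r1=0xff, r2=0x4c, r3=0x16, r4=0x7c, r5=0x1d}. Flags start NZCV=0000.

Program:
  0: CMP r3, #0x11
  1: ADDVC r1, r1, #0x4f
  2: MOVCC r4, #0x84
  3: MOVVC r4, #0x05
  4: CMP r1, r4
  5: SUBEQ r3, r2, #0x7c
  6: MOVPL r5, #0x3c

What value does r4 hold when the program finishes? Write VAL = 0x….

VAL = 0x05

0: ✓ CMP  NZCV=0010
1: ✓ ADDVC  r1←0x4e
2: · MOVCC
3: ✓ MOVVC  r4←0x05
4: ✓ CMP  NZCV=0010
5: · SUBEQ
6: ✓ MOVPL  r5←0x3c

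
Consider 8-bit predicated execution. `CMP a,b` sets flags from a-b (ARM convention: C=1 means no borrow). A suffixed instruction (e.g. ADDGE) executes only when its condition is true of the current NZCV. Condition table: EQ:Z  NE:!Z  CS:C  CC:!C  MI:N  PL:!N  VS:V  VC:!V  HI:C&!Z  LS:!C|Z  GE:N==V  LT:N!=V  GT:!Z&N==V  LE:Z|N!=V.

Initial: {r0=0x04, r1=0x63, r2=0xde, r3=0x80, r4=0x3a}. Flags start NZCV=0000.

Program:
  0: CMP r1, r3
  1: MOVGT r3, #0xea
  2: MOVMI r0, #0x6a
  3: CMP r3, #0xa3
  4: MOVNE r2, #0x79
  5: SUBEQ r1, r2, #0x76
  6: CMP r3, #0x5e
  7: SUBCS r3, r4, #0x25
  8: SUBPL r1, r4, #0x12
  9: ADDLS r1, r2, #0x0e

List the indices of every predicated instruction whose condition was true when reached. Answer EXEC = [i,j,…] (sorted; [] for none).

[0] flags=1001 → (cmp)
[1] flags=1001 GT?T → r3=0xea
[2] flags=1001 MI?T → r0=0x6a
[3] flags=0010 → (cmp)
[4] flags=0010 NE?T → r2=0x79
[5] flags=0010 EQ?F → skip
[6] flags=1010 → (cmp)
[7] flags=1010 CS?T → r3=0x15
[8] flags=1010 PL?F → skip
[9] flags=1010 LS?F → skip

EXEC = [1,2,4,7]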